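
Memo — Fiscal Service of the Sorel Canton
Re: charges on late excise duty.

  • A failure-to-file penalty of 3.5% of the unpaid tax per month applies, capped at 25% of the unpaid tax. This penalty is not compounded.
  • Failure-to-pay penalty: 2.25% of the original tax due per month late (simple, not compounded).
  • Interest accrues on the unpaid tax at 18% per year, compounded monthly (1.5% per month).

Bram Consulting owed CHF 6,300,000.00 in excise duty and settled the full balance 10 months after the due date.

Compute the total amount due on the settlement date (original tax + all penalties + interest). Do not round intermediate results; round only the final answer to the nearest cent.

Failure-to-file: 10 × 3.5% × CHF 6,300,000.00 = CHF 2,205,000.00, capped at 25% × CHF 6,300,000.00 = CHF 1,575,000.00
Failure-to-pay penalty = 2.25% × CHF 6,300,000.00 × 10 mo = CHF 1,417,500.00
Interest: CHF 6,300,000.00 × ((1 + 0.015)^10 − 1) = CHF 6,300,000.00 × 0.1605408… = CHF 1,011,407.1977…
Total = CHF 6,300,000.00 + CHF 2,992,500.0000 + CHF 1,011,407.1977… = CHF 10,303,907.20

CHF 10,303,907.20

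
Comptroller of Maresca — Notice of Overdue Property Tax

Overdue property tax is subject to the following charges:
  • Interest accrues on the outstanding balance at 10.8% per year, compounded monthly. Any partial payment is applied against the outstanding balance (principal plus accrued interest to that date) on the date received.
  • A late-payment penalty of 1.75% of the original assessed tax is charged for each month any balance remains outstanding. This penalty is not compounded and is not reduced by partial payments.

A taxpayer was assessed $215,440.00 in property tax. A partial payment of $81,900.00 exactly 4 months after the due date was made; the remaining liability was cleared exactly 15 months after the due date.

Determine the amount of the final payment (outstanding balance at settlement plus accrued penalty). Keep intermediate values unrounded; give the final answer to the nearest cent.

Monthly rate = 10.8% ÷ 12 = 0.9%
Balance at month 4: $215,440.0000 × (1 + 0.009)^4 = $223,301.1735…
After $81,900.00 payment: $223,301.1735… − $81,900.00 = $141,401.1735…
Balance at month 15: $141,401.1735… × (1 + 0.009)^11 = $156,047.1504…
Penalty: 15 × 1.75% × $215,440.00 = $56,553.00
Final settlement = outstanding balance + penalty = $156,047.1504… + $56,553.00 = $212,600.15

$212,600.15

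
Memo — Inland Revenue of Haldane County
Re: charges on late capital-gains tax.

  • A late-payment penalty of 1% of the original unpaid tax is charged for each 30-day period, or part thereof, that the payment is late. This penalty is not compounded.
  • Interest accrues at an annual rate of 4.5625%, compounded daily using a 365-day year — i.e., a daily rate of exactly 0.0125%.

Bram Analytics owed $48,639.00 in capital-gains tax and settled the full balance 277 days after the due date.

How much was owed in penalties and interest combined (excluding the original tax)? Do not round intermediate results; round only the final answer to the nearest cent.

Penalty periods: ⌈277/30⌉ = 10; penalty = 10 × 1% × $48,639.00 = $4,863.90
Interest: $48,639.00 × ((1 + 0.000125)^277 − 1) = $48,639.00 × 0.03522918… = $1,713.5123…
Penalties + interest = $4,863.9000 + $1,713.5123… = $6,577.41

$6,577.41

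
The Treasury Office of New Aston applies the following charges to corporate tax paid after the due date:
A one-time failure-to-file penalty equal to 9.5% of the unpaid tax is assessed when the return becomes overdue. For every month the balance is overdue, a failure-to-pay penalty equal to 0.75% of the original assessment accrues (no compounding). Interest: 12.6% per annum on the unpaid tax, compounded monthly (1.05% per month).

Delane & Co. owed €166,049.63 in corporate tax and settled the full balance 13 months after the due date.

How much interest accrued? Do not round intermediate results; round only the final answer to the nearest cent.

€24,150.16

Interest: €166,049.63 × ((1 + 0.0105)^13 − 1) = €166,049.63 × 0.1454394… = €24,150.1649…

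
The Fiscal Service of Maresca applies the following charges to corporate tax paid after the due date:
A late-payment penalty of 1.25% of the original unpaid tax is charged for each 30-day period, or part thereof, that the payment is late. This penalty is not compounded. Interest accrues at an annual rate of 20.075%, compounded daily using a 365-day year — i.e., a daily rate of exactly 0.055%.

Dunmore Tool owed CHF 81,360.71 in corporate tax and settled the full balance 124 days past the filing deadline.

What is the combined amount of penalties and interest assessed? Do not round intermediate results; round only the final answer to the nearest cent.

Penalty periods: ⌈124/30⌉ = 5; penalty = 5 × 1.25% × CHF 81,360.71 = CHF 5,085.04…
Interest: CHF 81,360.71 × ((1 + 0.00055)^124 − 1) = CHF 81,360.71 × 0.07055933… = CHF 5,740.7573…
Penalties + interest = CHF 5,085.0444… + CHF 5,740.7573… = CHF 10,825.80

CHF 10,825.80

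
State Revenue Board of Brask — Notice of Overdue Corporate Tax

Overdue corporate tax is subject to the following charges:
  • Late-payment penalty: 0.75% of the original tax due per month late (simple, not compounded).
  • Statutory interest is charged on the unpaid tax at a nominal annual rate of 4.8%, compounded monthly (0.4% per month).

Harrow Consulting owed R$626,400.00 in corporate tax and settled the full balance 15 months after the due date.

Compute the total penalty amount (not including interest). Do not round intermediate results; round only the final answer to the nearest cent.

Late-payment penalty: 15 × 0.75% × R$626,400.00 = R$70,470.00

R$70,470.00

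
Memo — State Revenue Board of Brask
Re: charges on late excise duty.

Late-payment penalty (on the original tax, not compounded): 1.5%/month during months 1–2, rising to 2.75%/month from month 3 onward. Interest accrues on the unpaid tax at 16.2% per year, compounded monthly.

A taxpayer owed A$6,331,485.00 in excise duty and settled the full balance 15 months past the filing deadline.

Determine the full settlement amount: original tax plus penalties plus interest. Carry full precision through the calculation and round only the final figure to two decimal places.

A$10,195,605.72

Penalty, months 1–2: 2 × 1.5% × A$6,331,485.00 = A$189,944.55
Penalty, months 3–15: 13 × 2.75% × A$6,331,485.00 = A$2,263,505.89…
Interest (16.2%/yr ÷ 12 = 1.35%/month): A$6,331,485.00 × ((1 + 0.0135)^15 − 1) = A$1,410,670.2851…
Total = A$6,331,485.00 + A$2,453,450.4375 + A$1,410,670.2851… = A$10,195,605.72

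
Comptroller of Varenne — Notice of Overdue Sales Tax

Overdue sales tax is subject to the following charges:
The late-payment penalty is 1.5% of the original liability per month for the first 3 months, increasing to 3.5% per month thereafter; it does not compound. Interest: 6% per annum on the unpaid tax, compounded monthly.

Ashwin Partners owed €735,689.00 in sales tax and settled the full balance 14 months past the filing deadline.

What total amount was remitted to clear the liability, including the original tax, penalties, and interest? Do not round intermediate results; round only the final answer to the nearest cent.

€1,105,241.13

Penalty, months 1–3: 3 × 1.5% × €735,689.00 = €33,106.01…
Penalty, months 4–14: 11 × 3.5% × €735,689.00 = €283,240.27…
Interest (6%/yr ÷ 12 = 0.5%/month): €735,689.00 × ((1 + 0.005)^14 − 1) = €53,205.8612…
Total = €735,689.00 + €316,346.2700 + €53,205.8612… = €1,105,241.13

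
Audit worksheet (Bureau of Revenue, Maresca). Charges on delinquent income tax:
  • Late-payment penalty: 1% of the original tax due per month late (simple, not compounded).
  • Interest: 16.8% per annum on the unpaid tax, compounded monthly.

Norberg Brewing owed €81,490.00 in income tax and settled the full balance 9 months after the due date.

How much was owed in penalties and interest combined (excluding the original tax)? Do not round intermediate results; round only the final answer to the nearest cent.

Late-payment penalty = 1% × €81,490.00 × 9 mo = €7,334.10
Interest (16.8%/yr ÷ 12 = 1.4%/month): €81,490.00 × ((1 + 0.014)^9 − 1) = €10,861.9166…
Penalties + interest = €7,334.1000 + €10,861.9166… = €18,196.02

€18,196.02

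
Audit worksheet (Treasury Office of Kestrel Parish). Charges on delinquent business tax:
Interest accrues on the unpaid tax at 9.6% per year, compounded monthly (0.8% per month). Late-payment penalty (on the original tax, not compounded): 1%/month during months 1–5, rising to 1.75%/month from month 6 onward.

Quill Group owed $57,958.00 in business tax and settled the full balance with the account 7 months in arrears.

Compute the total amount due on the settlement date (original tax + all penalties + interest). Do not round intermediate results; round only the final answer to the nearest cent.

Penalty, months 1–5: 5 × 1% × $57,958.00 = $2,897.90
Penalty, months 6–7: 2 × 1.75% × $57,958.00 = $2,028.53
Interest: $57,958.00 × ((1 + 0.008)^7 − 1) = $57,958.00 × 0.0573621… = $3,324.5905…
Total = $57,958.00 + $4,926.4300 + $3,324.5905… = $66,209.02

$66,209.02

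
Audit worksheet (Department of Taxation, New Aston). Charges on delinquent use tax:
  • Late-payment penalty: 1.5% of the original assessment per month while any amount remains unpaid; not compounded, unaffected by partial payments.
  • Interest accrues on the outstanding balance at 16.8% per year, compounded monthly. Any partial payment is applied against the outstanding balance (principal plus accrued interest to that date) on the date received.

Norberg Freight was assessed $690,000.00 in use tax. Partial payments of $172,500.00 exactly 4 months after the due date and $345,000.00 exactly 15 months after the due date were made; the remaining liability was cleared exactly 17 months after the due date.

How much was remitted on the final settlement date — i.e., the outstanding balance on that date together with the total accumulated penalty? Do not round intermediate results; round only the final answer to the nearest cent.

Monthly rate = 16.8% ÷ 12 = 1.4%
Balance at month 4: $690,000.0000 × (1 + 0.014)^4 = $729,459.0399…
After $172,500.00 payment: $729,459.0399… − $172,500.00 = $556,959.0399…
Balance at month 15: $556,959.0399… × (1 + 0.014)^11 = $648,994.1204…
After $345,000.00 payment: $648,994.1204… − $345,000.00 = $303,994.1204…
Balance at month 17: $303,994.1204… × (1 + 0.014)^2 = $312,565.5386…
Penalty: 17 × 1.5% × $690,000.00 = $175,950.00
Final settlement = outstanding balance + penalty = $312,565.5386… + $175,950.00 = $488,515.54

$488,515.54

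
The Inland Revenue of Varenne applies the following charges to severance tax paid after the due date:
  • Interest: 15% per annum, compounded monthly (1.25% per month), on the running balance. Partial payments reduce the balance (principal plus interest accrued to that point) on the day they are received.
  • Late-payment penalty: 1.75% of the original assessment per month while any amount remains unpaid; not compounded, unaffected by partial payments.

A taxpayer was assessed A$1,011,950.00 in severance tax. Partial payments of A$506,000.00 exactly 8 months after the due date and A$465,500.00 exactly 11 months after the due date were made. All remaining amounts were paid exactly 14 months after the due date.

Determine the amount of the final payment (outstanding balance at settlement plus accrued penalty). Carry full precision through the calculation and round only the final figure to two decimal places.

Balance at month 8: A$1,011,950.0000 × (1 + 0.0125)^8 = A$1,117,684.7101…
After A$506,000.00 payment: A$1,117,684.7101… − A$506,000.00 = A$611,684.7101…
Balance at month 11: A$611,684.7101… × (1 + 0.0125)^3 = A$634,910.8086…
After A$465,500.00 payment: A$634,910.8086… − A$465,500.00 = A$169,410.8086…
Balance at month 14: A$169,410.8086… × (1 + 0.0125)^3 = A$175,843.4561…
Penalty: 14 × 1.75% × A$1,011,950.00 = A$247,927.75
Final settlement = outstanding balance + penalty = A$175,843.4561… + A$247,927.75 = A$423,771.21

A$423,771.21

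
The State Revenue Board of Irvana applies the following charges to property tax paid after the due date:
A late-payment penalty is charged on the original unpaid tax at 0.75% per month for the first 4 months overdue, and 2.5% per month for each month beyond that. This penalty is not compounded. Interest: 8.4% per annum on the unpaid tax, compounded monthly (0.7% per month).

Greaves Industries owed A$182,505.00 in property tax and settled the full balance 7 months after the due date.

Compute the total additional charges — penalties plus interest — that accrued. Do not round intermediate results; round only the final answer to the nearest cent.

Penalty, months 1–4: 4 × 0.75% × A$182,505.00 = A$5,475.15
Penalty, months 5–7: 3 × 2.5% × A$182,505.00 = A$13,687.88…
Interest: A$182,505.00 × ((1 + 0.007)^7 − 1) = A$182,505.00 × 0.0500411… = A$9,132.7490…
Penalties + interest = A$19,163.0250 + A$9,132.7490… = A$28,295.77

A$28,295.77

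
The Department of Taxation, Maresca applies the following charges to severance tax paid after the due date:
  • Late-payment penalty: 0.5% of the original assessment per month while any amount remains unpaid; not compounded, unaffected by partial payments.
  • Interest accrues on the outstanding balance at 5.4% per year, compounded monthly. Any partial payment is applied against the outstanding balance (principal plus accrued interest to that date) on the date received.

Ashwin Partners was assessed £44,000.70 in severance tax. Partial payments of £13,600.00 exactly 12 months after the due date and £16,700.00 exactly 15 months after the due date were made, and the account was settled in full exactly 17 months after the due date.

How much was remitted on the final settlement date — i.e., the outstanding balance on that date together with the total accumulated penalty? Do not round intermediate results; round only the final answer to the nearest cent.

Monthly rate = 5.4% ÷ 12 = 0.45%
Balance at month 12: £44,000.7000 × (1 + 0.0045)^12 = £46,436.4358…
After £13,600.00 payment: £46,436.4358… − £13,600.00 = £32,836.4358…
Balance at month 15: £32,836.4358… × (1 + 0.0045)^3 = £33,281.7255…
After £16,700.00 payment: £33,281.7255… − £16,700.00 = £16,581.7255…
Balance at month 17: £16,581.7255… × (1 + 0.0045)^2 = £16,731.2968…
Penalty: 17 × 0.5% × £44,000.70 = £3,740.06…
Final settlement = outstanding balance + penalty = £16,731.2968… + £3,740.06… = £20,471.36

£20,471.36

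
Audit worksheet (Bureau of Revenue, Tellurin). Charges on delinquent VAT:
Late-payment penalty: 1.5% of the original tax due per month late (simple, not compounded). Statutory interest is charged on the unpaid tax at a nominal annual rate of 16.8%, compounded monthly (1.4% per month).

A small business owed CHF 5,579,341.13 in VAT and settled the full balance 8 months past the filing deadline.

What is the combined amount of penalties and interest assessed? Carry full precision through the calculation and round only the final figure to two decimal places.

Late-payment penalty: 8 × 1.5% × CHF 5,579,341.13 = CHF 669,520.94…
Interest: CHF 5,579,341.13 × ((1 + 0.014)^8 − 1) = CHF 5,579,341.13 × 0.1176444… = CHF 656,378.1473…
Penalties + interest = CHF 669,520.9356 + CHF 656,378.1473… = CHF 1,325,899.08

CHF 1,325,899.08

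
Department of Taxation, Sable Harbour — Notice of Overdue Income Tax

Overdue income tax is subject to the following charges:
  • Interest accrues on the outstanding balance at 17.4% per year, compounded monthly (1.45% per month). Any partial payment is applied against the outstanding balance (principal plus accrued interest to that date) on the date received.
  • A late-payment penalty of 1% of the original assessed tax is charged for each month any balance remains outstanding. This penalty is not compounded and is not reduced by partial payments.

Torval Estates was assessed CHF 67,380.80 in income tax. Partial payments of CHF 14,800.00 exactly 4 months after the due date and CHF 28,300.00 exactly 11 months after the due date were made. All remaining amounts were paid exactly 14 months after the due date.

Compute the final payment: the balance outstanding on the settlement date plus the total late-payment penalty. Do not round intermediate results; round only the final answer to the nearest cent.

Balance at month 4: CHF 67,380.8000 × (1 + 0.0145)^4 = CHF 71,374.7119…
After CHF 14,800.00 payment: CHF 71,374.7119… − CHF 14,800.00 = CHF 56,574.7119…
Balance at month 11: CHF 56,574.7119… × (1 + 0.0145)^7 = CHF 62,572.9616…
After CHF 28,300.00 payment: CHF 62,572.9616… − CHF 28,300.00 = CHF 34,272.9616…
Balance at month 14: CHF 34,272.9616… × (1 + 0.0145)^3 = CHF 35,785.5576…
Penalty: 14 × 1% × CHF 67,380.80 = CHF 9,433.31…
Final settlement = outstanding balance + penalty = CHF 35,785.5576… + CHF 9,433.31… = CHF 45,218.87

CHF 45,218.87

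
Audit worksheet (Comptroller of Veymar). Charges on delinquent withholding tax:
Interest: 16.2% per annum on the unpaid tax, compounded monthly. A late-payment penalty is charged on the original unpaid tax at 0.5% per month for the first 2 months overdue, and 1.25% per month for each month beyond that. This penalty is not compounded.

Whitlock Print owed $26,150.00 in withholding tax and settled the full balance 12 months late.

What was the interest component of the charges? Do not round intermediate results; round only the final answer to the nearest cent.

Interest (16.2%/yr ÷ 12 = 1.35%/month): $26,150.00 × ((1 + 0.0135)^12 − 1) = $4,565.4392…

$4,565.44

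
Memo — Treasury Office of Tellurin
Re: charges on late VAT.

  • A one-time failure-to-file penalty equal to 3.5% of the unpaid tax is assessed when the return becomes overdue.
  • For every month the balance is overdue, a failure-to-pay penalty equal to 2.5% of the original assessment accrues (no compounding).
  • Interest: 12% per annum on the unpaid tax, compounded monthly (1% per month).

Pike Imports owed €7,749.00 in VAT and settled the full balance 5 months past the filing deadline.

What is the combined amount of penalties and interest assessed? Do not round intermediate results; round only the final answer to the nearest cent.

€1,635.12

Failure-to-file penalty: 3.5% × €7,749.00 = €271.22…
Failure-to-pay penalty: 5 × 2.5% × €7,749.00 = €968.63…
Interest: €7,749.00 × ((1 + 0.01)^5 − 1) = €7,749.00 × 0.0510101… = €395.2769…
Penalties + interest = €1,239.8400 + €395.2769… = €1,635.12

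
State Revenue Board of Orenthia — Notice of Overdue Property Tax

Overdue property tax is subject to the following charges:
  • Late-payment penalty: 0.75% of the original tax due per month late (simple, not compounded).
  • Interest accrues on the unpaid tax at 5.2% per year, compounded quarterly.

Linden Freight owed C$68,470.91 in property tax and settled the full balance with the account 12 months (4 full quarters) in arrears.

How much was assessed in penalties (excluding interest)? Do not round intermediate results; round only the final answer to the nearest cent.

Late-payment penalty: 12 × 0.75% × C$68,470.91 = C$6,162.38…

C$6,162.38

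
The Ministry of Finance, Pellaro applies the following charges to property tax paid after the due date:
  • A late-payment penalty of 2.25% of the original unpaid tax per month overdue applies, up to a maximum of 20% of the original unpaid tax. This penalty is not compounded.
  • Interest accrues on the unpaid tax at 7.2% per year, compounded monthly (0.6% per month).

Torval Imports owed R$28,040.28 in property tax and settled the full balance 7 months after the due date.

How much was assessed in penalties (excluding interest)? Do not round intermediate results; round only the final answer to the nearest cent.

R$4,416.34

Penalty: 7 × 2.25% × R$28,040.28 = R$4,416.34… (below the 20% cap of R$5,608.06…)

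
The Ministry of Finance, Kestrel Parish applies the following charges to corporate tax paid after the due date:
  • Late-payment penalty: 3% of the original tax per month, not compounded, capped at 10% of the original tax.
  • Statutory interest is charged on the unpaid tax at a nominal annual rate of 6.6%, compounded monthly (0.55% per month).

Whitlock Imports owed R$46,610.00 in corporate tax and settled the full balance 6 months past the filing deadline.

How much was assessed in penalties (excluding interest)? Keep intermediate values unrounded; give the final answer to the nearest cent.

Penalty (uncapped): 6 × 3% × R$46,610.00 = R$8,389.80; cap = 10% × R$46,610.00 = R$4,661.00 → penalty = R$4,661.00

R$4,661.00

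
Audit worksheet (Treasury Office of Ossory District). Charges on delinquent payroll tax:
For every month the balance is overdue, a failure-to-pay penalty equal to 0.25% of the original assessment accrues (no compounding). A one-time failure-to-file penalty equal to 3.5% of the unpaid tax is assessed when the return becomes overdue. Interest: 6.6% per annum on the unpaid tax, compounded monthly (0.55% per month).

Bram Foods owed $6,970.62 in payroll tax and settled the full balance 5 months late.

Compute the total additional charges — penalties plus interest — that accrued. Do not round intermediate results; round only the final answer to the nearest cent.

Failure-to-file penalty: 3.5% × $6,970.62 = $243.97…
Failure-to-pay penalty = 0.25% × $6,970.62 × 5 mo = $87.13…
Interest: $6,970.62 × ((1 + 0.0055)^5 − 1) = $6,970.62 × 0.0278042… = $193.8123…
Penalties + interest = $331.1045… + $193.8123… = $524.92

$524.92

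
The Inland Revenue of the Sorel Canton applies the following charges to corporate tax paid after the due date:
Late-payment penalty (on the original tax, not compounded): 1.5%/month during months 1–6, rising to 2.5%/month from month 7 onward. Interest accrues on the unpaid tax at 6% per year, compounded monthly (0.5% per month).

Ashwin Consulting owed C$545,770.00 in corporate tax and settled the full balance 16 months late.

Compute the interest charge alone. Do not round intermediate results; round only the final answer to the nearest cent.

Interest: C$545,770.00 × ((1 + 0.005)^16 − 1) = C$545,770.00 × 0.0830712… = C$45,337.7422…

C$45,337.74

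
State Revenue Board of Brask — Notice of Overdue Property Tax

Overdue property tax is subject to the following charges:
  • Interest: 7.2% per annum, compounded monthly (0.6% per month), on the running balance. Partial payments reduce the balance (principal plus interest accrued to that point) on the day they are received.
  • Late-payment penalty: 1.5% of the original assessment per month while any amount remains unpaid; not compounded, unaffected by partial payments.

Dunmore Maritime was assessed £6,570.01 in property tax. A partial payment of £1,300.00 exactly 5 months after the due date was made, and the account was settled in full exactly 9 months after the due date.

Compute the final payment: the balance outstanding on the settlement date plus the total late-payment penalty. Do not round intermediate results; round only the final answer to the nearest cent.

Balance at month 5: £6,570.0100 × (1 + 0.006)^5 = £6,769.4897…
After £1,300.00 payment: £6,769.4897… − £1,300.00 = £5,469.4897…
Balance at month 9: £5,469.4897… × (1 + 0.006)^4 = £5,601.9436…
Penalty: 9 × 1.5% × £6,570.01 = £886.95…
Final settlement = outstanding balance + penalty = £5,601.9436… + £886.95… = £6,488.89

£6,488.89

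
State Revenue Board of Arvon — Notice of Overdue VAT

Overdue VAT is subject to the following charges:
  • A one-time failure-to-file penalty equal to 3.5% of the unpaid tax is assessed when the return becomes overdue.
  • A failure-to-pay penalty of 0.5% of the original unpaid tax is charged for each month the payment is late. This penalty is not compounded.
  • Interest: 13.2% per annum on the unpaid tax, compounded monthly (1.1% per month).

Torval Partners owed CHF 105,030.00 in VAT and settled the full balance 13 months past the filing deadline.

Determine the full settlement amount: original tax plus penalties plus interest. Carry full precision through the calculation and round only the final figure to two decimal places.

Failure-to-file penalty: 3.5% × CHF 105,030.00 = CHF 3,676.05
Failure-to-pay penalty = 0.5% × CHF 105,030.00 × 13 mo = CHF 6,826.95
Interest: CHF 105,030.00 × ((1 + 0.011)^13 − 1) = CHF 105,030.00 × 0.1528293… = CHF 16,051.6661…
Total = CHF 105,030.00 + CHF 10,503.0000 + CHF 16,051.6661… = CHF 131,584.67

CHF 131,584.67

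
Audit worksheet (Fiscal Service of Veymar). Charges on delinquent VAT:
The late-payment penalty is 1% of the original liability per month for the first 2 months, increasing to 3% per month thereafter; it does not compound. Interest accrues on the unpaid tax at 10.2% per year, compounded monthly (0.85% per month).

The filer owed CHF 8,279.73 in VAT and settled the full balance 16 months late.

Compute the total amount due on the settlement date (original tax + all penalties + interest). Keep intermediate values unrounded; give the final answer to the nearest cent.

CHF 13,123.57

Penalty, months 1–2: 2 × 1% × CHF 8,279.73 = CHF 165.59…
Penalty, months 3–16: 14 × 3% × CHF 8,279.73 = CHF 3,477.49…
Interest: CHF 8,279.73 × ((1 + 0.0085)^16 − 1) = CHF 8,279.73 × 0.1450236… = CHF 1,200.7563…
Total = CHF 8,279.73 + CHF 3,643.0812 + CHF 1,200.7563… = CHF 13,123.57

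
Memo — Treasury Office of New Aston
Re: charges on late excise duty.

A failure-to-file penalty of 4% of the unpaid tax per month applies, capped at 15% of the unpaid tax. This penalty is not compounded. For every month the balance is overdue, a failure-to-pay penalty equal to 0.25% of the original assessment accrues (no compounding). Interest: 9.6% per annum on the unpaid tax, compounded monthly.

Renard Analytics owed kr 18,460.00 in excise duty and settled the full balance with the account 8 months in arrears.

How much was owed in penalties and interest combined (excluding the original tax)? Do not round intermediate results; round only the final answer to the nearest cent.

kr 4,353.25

Failure-to-file: 8 × 4% × kr 18,460.00 = kr 5,907.20, capped at 15% × kr 18,460.00 = kr 2,769.00
Failure-to-pay penalty = 0.25% × kr 18,460.00 × 8 mo = kr 369.20
Interest (9.6%/yr ÷ 12 = 0.8%/month): kr 18,460.00 × ((1 + 0.008)^8 − 1) = kr 1,215.0549…
Penalties + interest = kr 3,138.2000 + kr 1,215.0549… = kr 4,353.25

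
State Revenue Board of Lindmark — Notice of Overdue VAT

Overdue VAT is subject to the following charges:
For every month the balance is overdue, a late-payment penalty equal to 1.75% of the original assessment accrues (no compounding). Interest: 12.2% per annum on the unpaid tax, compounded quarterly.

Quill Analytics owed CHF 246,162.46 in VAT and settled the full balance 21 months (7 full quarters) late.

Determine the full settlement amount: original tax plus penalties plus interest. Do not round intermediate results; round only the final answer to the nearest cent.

CHF 394,243.74

Late-payment penalty: 21 × 1.75% × CHF 246,162.46 = CHF 90,464.70…
Interest (12.2%/yr ÷ 4 = 3.05%/quarter): CHF 246,162.46 × ((1 + 0.0305)^7 − 1) = CHF 57,616.5736…
Total = CHF 246,162.46 + CHF 90,464.7041… + CHF 57,616.5736… = CHF 394,243.74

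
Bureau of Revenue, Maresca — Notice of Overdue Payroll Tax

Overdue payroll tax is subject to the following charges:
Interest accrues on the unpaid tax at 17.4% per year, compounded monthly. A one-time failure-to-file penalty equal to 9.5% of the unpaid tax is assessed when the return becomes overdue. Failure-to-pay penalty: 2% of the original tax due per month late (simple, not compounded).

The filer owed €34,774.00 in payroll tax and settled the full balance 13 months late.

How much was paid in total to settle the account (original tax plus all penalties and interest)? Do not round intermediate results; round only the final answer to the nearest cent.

Failure-to-file penalty: 9.5% × €34,774.00 = €3,303.53
Failure-to-pay penalty = 2% × €34,774.00 × 13 mo = €9,041.24
Interest (17.4%/yr ÷ 12 = 1.45%/month): €34,774.00 × ((1 + 0.0145)^13 − 1) = €7,156.6232…
Total = €34,774.00 + €12,344.7700 + €7,156.6232… = €54,275.39

€54,275.39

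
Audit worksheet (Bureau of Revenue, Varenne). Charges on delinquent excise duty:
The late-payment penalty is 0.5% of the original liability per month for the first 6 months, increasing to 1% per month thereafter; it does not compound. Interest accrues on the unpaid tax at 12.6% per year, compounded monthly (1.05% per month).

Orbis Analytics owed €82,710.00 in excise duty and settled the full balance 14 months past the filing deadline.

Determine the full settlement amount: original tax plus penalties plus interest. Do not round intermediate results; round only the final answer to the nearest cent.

Penalty, months 1–6: 6 × 0.5% × €82,710.00 = €2,481.30
Penalty, months 7–14: 8 × 1% × €82,710.00 = €6,616.80
Interest: €82,710.00 × ((1 + 0.0105)^14 − 1) = €82,710.00 × 0.1574666… = €13,024.0585…
Total = €82,710.00 + €9,098.1000 + €13,024.0585… = €104,832.16

€104,832.16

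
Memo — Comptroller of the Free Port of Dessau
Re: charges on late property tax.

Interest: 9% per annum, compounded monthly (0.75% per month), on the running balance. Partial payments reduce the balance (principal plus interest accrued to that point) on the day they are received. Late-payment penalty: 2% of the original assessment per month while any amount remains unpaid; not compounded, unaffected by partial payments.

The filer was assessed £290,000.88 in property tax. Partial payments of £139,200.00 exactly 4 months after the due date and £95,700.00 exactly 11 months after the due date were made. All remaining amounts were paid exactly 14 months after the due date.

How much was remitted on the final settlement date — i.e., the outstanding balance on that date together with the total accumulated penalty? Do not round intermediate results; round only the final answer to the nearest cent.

Balance at month 4: £290,000.8800 × (1 + 0.0075)^4 = £298,799.2720…
After £139,200.00 payment: £298,799.2720… − £139,200.00 = £159,599.2720…
Balance at month 11: £159,599.2720… × (1 + 0.0075)^7 = £168,169.1347…
After £95,700.00 payment: £168,169.1347… − £95,700.00 = £72,469.1347…
Balance at month 14: £72,469.1347… × (1 + 0.0075)^3 = £74,111.9500…
Penalty: 14 × 2% × £290,000.88 = £81,200.25…
Final settlement = outstanding balance + penalty = £74,111.9500… + £81,200.25… = £155,312.20

£155,312.20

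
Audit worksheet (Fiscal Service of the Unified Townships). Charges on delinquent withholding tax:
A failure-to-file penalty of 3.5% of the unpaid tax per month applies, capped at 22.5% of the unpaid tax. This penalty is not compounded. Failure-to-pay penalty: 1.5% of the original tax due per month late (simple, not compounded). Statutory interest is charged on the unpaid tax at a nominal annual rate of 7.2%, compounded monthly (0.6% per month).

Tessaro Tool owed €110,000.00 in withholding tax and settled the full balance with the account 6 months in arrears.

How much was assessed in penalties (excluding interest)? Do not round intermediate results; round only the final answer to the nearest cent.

Failure-to-file: 6 × 3.5% × €110,000.00 = €23,100.00 (under the 22.5% cap)
Failure-to-pay penalty: 6 × 1.5% × €110,000.00 = €9,900.00
Total penalty = €23,100.00 + €9,900.00 = €33,000.00

€33,000.00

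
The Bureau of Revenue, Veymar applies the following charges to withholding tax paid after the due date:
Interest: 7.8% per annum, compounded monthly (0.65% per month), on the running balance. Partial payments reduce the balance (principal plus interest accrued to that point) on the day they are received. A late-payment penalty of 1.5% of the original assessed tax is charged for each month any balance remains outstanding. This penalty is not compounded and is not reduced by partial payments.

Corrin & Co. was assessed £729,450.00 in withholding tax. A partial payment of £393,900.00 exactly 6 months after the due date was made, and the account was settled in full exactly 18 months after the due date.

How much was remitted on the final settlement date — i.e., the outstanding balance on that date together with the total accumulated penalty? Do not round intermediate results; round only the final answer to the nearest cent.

Balance at month 6: £729,450.0000 × (1 + 0.0065)^6 = £758,364.8650…
After £393,900.00 payment: £758,364.8650… − £393,900.00 = £364,464.8650…
Balance at month 18: £364,464.8650… × (1 + 0.0065)^12 = £393,931.7802…
Penalty: 18 × 1.5% × £729,450.00 = £196,951.50
Final settlement = outstanding balance + penalty = £393,931.7802… + £196,951.50 = £590,883.28

£590,883.28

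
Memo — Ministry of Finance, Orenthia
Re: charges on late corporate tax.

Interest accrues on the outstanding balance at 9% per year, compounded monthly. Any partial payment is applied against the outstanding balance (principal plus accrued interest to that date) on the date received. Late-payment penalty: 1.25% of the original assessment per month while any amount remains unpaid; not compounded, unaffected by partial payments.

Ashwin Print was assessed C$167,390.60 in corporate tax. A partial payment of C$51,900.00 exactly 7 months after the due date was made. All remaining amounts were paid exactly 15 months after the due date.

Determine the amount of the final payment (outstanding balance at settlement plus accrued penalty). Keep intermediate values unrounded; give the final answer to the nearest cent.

Monthly rate = 9% ÷ 12 = 0.75%
Balance at month 7: C$167,390.6000 × (1 + 0.0075)^7 = C$176,378.8269…
After C$51,900.00 payment: C$176,378.8269… − C$51,900.00 = C$124,478.8269…
Balance at month 15: C$124,478.8269… × (1 + 0.0075)^8 = C$132,146.5792…
Penalty: 15 × 1.25% × C$167,390.60 = C$31,385.74…
Final settlement = outstanding balance + penalty = C$132,146.5792… + C$31,385.74… = C$163,532.32

C$163,532.32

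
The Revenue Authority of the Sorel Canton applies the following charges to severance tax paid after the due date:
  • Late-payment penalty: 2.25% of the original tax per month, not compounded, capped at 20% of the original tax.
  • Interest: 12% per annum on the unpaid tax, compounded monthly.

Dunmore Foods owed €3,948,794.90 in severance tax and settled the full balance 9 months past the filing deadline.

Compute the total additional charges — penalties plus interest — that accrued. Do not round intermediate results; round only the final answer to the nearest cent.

€1,159,702.91

Penalty (uncapped): 9 × 2.25% × €3,948,794.90 = €799,630.97…; cap = 20% × €3,948,794.90 = €789,758.98 → penalty = €789,758.98
Interest (12%/yr ÷ 12 = 1%/month): €3,948,794.90 × ((1 + 0.01)^9 − 1) = €369,943.9270…
Penalties + interest = €789,758.9800 + €369,943.9270… = €1,159,702.91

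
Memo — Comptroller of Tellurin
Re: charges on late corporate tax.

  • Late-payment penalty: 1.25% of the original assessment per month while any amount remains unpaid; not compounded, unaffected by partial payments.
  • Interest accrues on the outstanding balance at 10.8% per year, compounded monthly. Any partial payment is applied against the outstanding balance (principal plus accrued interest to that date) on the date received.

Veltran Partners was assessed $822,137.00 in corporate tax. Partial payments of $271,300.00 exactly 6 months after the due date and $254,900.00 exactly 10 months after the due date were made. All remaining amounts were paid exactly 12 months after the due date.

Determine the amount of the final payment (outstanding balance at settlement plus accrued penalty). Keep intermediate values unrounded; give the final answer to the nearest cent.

$492,985.39

Monthly rate = 10.8% ÷ 12 = 0.9%
Balance at month 6: $822,137.0000 × (1 + 0.009)^6 = $867,543.3624…
After $271,300.00 payment: $867,543.3624… − $271,300.00 = $596,243.3624…
Balance at month 10: $596,243.3624… × (1 + 0.009)^4 = $617,999.6403…
After $254,900.00 payment: $617,999.6403… − $254,900.00 = $363,099.6403…
Balance at month 12: $363,099.6403… × (1 + 0.009)^2 = $369,664.8449…
Penalty: 12 × 1.25% × $822,137.00 = $123,320.55
Final settlement = outstanding balance + penalty = $369,664.8449… + $123,320.55 = $492,985.39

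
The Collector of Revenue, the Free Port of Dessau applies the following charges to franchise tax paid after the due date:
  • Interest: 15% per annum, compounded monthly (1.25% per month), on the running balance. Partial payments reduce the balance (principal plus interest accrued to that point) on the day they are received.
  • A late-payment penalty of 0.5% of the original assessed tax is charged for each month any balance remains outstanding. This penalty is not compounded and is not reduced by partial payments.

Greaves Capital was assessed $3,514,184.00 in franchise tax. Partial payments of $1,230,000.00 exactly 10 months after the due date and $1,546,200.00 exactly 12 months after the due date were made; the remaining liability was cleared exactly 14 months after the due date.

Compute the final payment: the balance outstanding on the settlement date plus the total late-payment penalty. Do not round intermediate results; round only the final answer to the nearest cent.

Balance at month 10: $3,514,184.0000 × (1 + 0.0125)^10 = $3,979,008.0333…
After $1,230,000.00 payment: $3,979,008.0333… − $1,230,000.00 = $2,749,008.0333…
Balance at month 12: $2,749,008.0333… × (1 + 0.0125)^2 = $2,818,162.7666…
After $1,546,200.00 payment: $2,818,162.7666… − $1,546,200.00 = $1,271,962.7666…
Balance at month 14: $1,271,962.7666… × (1 + 0.0125)^2 = $1,303,960.5800…
Penalty: 14 × 0.5% × $3,514,184.00 = $245,992.88
Final settlement = outstanding balance + penalty = $1,303,960.5800… + $245,992.88 = $1,549,953.46

$1,549,953.46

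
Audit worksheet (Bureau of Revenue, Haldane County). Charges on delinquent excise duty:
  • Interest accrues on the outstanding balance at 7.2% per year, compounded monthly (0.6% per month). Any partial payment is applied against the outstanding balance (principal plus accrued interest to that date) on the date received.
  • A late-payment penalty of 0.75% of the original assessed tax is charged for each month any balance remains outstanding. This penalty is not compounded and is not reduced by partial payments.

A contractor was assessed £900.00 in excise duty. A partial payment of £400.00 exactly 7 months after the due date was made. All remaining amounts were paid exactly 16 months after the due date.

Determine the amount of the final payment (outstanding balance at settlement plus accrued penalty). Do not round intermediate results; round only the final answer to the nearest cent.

£676.27

Balance at month 7: £900.0000 × (1 + 0.006)^7 = £938.4872…
After £400.00 payment: £938.4872… − £400.00 = £538.4872…
Balance at month 16: £538.4872… × (1 + 0.006)^9 = £568.2733…
Penalty: 16 × 0.75% × £900.00 = £108.00
Final settlement = outstanding balance + penalty = £568.2733… + £108.00 = £676.27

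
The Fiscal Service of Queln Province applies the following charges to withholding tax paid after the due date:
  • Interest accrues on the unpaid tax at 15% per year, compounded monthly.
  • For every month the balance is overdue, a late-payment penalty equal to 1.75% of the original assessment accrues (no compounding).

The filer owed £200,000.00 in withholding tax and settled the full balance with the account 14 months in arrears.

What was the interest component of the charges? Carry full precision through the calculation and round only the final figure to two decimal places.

Interest (15%/yr ÷ 12 = 1.25%/month): £200,000.00 × ((1 + 0.0125)^14 − 1) = £37,990.9497…

£37,990.95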